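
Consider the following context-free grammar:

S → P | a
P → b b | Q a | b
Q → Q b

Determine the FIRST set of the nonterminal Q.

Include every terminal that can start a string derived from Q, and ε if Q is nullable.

We compute FIRST(Q) using the standard algorithm.
FIRST(P) = {b}
FIRST(Q) = {}
FIRST(S) = {a, b}
Therefore, FIRST(Q) = {}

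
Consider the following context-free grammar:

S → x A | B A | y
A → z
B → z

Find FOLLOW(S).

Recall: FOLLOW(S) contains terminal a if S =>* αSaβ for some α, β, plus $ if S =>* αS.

We compute FOLLOW(S) using the standard algorithm.
FOLLOW(S) starts with {$}.
FIRST(A) = {z}
FIRST(B) = {z}
FIRST(S) = {x, y, z}
FOLLOW(A) = {$}
FOLLOW(B) = {z}
FOLLOW(S) = {$}
Therefore, FOLLOW(S) = {$}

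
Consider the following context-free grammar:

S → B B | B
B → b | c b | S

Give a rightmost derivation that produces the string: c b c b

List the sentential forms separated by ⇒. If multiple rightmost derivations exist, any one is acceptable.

S ⇒ B B ⇒ B c b ⇒ c b c b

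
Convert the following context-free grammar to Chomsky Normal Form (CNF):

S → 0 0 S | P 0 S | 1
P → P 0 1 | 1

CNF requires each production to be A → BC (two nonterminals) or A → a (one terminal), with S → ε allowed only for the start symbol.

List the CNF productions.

T0 → 0; S → 1; T1 → 1; P → 1; S → T0 X0; X0 → T0 S; S → P X1; X1 → T0 S; P → P X2; X2 → T0 T1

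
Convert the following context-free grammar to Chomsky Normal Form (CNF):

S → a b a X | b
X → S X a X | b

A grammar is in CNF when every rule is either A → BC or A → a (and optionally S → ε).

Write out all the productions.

TA → a; TB → b; S → b; X → b; S → TA X0; X0 → TB X1; X1 → TA X; X → S X2; X2 → X X3; X3 → TA X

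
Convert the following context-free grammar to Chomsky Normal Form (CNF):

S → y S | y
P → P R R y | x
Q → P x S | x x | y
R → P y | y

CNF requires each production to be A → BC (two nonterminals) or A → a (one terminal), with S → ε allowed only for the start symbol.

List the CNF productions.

TY → y; S → y; P → x; TX → x; Q → y; R → y; S → TY S; P → P X0; X0 → R X1; X1 → R TY; Q → P X2; X2 → TX S; Q → TX TX; R → P TY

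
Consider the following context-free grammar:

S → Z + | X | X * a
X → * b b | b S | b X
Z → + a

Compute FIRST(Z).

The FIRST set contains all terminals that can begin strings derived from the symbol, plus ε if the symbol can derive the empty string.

We compute FIRST(Z) using the standard algorithm.
FIRST(S) = {*, +, b}
FIRST(X) = {*, b}
FIRST(Z) = {+}
Therefore, FIRST(Z) = {+}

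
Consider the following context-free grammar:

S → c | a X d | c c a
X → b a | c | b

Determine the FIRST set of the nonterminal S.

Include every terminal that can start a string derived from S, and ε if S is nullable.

We compute FIRST(S) using the standard algorithm.
FIRST(S) = {a, c}
FIRST(X) = {b, c}
Therefore, FIRST(S) = {a, c}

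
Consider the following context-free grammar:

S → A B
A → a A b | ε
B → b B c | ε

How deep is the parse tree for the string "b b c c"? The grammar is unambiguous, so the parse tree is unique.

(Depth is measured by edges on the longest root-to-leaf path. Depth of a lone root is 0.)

4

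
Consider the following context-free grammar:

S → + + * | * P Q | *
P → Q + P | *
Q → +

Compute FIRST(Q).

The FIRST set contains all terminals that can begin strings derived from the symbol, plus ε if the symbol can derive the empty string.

We compute FIRST(Q) using the standard algorithm.
FIRST(P) = {*, +}
FIRST(Q) = {+}
FIRST(S) = {*, +}
Therefore, FIRST(Q) = {+}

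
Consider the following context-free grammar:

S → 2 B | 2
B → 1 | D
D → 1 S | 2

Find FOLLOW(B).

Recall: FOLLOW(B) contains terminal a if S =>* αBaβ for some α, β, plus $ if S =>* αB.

We compute FOLLOW(B) using the standard algorithm.
FOLLOW(S) starts with {$}.
FIRST(B) = {1, 2}
FIRST(D) = {1, 2}
FIRST(S) = {2}
FOLLOW(B) = {$}
FOLLOW(D) = {$}
FOLLOW(S) = {$}
Therefore, FOLLOW(B) = {$}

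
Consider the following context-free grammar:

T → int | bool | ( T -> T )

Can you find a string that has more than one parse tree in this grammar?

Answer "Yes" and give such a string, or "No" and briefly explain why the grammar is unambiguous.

No - the grammar is unambiguous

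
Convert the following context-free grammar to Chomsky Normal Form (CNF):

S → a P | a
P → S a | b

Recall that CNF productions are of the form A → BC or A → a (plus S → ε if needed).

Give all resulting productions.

TA → a; S → a; P → b; S → TA P; P → S TA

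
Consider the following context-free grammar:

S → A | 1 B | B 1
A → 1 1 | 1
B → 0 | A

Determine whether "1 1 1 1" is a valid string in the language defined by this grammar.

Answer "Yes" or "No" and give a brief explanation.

No - no valid derivation exists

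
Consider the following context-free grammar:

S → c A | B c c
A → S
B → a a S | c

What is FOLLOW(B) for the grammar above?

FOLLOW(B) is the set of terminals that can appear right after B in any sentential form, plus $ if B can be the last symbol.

We compute FOLLOW(B) using the standard algorithm.
FOLLOW(S) starts with {$}.
FIRST(A) = {a, c}
FIRST(B) = {a, c}
FIRST(S) = {a, c}
FOLLOW(A) = {$, c}
FOLLOW(B) = {c}
FOLLOW(S) = {$, c}
Therefore, FOLLOW(B) = {c}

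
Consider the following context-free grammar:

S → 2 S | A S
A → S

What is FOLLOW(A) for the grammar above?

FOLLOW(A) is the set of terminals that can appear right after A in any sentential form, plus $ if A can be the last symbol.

We compute FOLLOW(A) using the standard algorithm.
FOLLOW(S) starts with {$}.
FIRST(A) = {2}
FIRST(S) = {2}
FOLLOW(A) = {2}
FOLLOW(S) = {$, 2}
Therefore, FOLLOW(A) = {2}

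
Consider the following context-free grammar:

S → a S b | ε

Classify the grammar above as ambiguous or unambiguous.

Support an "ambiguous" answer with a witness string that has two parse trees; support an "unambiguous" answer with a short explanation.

Unambiguous - every string in the language has a unique parse tree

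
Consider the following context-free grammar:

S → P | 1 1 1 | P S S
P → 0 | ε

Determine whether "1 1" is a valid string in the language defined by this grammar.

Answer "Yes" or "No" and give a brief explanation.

No - no valid derivation exists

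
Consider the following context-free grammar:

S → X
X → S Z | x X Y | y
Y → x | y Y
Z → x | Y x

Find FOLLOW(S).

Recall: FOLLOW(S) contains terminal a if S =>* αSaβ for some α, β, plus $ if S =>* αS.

We compute FOLLOW(S) using the standard algorithm.
FOLLOW(S) starts with {$}.
FIRST(S) = {x, y}
FIRST(X) = {x, y}
FIRST(Y) = {x, y}
FIRST(Z) = {x, y}
FOLLOW(S) = {$, x, y}
FOLLOW(X) = {$, x, y}
FOLLOW(Y) = {$, x, y}
FOLLOW(Z) = {$, x, y}
Therefore, FOLLOW(S) = {$, x, y}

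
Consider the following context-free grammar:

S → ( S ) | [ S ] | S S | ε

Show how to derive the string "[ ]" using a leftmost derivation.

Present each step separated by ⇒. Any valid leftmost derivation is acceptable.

S ⇒ [ S ] ⇒ [ S S ] ⇒ [ S ] ⇒ [ ]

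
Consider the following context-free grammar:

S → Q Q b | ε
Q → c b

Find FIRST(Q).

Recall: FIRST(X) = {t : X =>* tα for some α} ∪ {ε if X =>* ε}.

We compute FIRST(Q) using the standard algorithm.
FIRST(Q) = {c}
FIRST(S) = {c, ε}
Therefore, FIRST(Q) = {c}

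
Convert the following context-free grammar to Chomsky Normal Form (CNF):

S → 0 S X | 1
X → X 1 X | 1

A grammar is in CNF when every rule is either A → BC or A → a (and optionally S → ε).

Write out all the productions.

T0 → 0; S → 1; T1 → 1; X → 1; S → T0 X0; X0 → S X; X → X X1; X1 → T1 X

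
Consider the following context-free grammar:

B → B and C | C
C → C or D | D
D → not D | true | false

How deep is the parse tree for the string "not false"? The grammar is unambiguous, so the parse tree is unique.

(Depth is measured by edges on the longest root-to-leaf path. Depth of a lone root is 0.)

4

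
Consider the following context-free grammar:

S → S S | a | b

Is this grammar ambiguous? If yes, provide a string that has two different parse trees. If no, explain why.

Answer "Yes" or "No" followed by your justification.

Yes - the string 'b b a b a' has two distinct leftmost derivations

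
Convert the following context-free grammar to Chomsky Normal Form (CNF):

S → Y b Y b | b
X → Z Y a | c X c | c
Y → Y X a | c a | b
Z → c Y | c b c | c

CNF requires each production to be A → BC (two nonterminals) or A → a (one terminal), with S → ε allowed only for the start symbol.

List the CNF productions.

TB → b; S → b; TA → a; TC → c; X → c; Y → b; Z → c; S → Y X0; X0 → TB X1; X1 → Y TB; X → Z X2; X2 → Y TA; X → TC X3; X3 → X TC; Y → Y X4; X4 → X TA; Y → TC TA; Z → TC Y; Z → TC X5; X5 → TB TC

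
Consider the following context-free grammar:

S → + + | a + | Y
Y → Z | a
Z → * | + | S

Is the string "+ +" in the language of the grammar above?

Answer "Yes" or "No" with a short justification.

Yes - a valid derivation exists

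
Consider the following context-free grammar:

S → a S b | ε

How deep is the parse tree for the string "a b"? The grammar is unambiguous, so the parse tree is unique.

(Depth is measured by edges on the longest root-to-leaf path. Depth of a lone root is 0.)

2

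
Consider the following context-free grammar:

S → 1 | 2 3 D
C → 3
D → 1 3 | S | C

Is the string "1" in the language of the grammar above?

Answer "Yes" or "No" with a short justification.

Yes - a valid derivation exists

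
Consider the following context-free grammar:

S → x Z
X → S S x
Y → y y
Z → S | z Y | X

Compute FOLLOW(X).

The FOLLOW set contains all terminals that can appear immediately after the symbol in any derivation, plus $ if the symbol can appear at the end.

We compute FOLLOW(X) using the standard algorithm.
FOLLOW(S) starts with {$}.
FIRST(S) = {x}
FIRST(X) = {x}
FIRST(Y) = {y}
FIRST(Z) = {x, z}
FOLLOW(S) = {$, x}
FOLLOW(X) = {$, x}
FOLLOW(Y) = {$, x}
FOLLOW(Z) = {$, x}
Therefore, FOLLOW(X) = {$, x}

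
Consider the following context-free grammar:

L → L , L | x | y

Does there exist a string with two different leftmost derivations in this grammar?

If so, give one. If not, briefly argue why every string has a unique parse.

Yes - the string 'x , y , x' has two distinct leftmost derivations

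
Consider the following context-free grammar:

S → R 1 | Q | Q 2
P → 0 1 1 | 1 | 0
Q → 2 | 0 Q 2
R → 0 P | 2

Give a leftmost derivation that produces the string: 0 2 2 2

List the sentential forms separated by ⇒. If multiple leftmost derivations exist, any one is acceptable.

S ⇒ Q 2 ⇒ 0 Q 2 2 ⇒ 0 2 2 2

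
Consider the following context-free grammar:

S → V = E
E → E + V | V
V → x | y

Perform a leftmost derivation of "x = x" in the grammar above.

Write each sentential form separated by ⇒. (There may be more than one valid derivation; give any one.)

S ⇒ V = E ⇒ x = E ⇒ x = V ⇒ x = x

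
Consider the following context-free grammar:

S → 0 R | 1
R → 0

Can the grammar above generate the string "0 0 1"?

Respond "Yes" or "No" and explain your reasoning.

No - no valid derivation exists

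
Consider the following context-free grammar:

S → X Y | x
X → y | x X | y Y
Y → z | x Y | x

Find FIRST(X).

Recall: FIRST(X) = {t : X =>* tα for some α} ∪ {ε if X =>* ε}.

We compute FIRST(X) using the standard algorithm.
FIRST(S) = {x, y}
FIRST(X) = {x, y}
FIRST(Y) = {x, z}
Therefore, FIRST(X) = {x, y}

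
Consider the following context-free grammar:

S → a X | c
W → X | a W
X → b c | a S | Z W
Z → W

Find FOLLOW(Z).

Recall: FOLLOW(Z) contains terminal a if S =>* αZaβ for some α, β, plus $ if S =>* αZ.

We compute FOLLOW(Z) using the standard algorithm.
FOLLOW(S) starts with {$}.
FIRST(S) = {a, c}
FIRST(W) = {a, b}
FIRST(X) = {a, b}
FIRST(Z) = {a, b}
FOLLOW(S) = {$, a, b}
FOLLOW(W) = {$, a, b}
FOLLOW(X) = {$, a, b}
FOLLOW(Z) = {a, b}
Therefore, FOLLOW(Z) = {a, b}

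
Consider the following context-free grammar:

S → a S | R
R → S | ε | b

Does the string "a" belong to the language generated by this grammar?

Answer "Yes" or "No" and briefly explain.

Yes - a valid derivation exists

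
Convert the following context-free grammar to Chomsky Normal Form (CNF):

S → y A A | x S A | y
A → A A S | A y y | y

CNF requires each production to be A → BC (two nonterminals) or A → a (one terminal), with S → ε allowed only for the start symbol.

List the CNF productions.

TY → y; TX → x; S → y; A → y; S → TY X0; X0 → A A; S → TX X1; X1 → S A; A → A X2; X2 → A S; A → A X3; X3 → TY TY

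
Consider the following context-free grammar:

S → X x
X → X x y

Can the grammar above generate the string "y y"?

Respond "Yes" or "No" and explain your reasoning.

No - no valid derivation exists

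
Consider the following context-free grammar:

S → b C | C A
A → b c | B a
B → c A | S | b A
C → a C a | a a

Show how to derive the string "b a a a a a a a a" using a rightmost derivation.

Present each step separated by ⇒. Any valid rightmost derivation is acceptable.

S ⇒ b C ⇒ b a C a ⇒ b a a C a a ⇒ b a a a C a a a ⇒ b a a a a a a a a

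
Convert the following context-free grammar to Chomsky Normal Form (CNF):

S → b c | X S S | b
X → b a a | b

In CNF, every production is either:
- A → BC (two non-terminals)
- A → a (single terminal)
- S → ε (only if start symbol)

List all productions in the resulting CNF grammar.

TB → b; TC → c; S → b; TA → a; X → b; S → TB TC; S → X X0; X0 → S S; X → TB X1; X1 → TA TA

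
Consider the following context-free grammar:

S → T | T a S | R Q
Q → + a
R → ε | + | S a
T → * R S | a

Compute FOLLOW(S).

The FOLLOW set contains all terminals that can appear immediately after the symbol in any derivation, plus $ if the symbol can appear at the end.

We compute FOLLOW(S) using the standard algorithm.
FOLLOW(S) starts with {$}.
FIRST(Q) = {+}
FIRST(R) = {*, +, a, ε}
FIRST(S) = {*, +, a}
FIRST(T) = {*, a}
FOLLOW(Q) = {$, a}
FOLLOW(R) = {*, +, a}
FOLLOW(S) = {$, a}
FOLLOW(T) = {$, a}
Therefore, FOLLOW(S) = {$, a}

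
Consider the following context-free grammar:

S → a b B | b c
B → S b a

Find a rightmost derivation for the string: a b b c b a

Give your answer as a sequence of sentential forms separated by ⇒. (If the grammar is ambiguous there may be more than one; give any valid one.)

S ⇒ a b B ⇒ a b S b a ⇒ a b b c b a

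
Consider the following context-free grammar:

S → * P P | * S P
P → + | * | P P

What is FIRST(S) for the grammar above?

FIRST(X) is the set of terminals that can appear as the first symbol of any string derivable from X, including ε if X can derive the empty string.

We compute FIRST(S) using the standard algorithm.
FIRST(P) = {*, +}
FIRST(S) = {*}
Therefore, FIRST(S) = {*}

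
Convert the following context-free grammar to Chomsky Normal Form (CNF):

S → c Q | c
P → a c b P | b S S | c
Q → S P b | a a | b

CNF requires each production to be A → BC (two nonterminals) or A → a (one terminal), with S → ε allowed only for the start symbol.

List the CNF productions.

TC → c; S → c; TA → a; TB → b; P → c; Q → b; S → TC Q; P → TA X0; X0 → TC X1; X1 → TB P; P → TB X2; X2 → S S; Q → S X3; X3 → P TB; Q → TA TA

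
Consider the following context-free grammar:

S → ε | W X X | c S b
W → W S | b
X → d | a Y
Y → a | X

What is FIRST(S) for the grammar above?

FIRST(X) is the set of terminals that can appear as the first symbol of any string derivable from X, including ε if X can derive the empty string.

We compute FIRST(S) using the standard algorithm.
FIRST(S) = {b, c, ε}
FIRST(W) = {b}
FIRST(X) = {a, d}
FIRST(Y) = {a, d}
Therefore, FIRST(S) = {b, c, ε}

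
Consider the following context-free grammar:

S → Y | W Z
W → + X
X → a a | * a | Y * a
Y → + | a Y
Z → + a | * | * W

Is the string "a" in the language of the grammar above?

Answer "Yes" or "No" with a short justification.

No - no valid derivation exists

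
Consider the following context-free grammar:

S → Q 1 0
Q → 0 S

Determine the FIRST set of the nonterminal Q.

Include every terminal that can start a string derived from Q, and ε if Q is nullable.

We compute FIRST(Q) using the standard algorithm.
FIRST(Q) = {0}
FIRST(S) = {0}
Therefore, FIRST(Q) = {0}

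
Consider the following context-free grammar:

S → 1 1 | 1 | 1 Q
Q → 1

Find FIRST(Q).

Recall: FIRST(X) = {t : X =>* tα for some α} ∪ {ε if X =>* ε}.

We compute FIRST(Q) using the standard algorithm.
FIRST(Q) = {1}
FIRST(S) = {1}
Therefore, FIRST(Q) = {1}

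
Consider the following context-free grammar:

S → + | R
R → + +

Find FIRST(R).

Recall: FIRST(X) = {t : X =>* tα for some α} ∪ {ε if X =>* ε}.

We compute FIRST(R) using the standard algorithm.
FIRST(R) = {+}
FIRST(S) = {+}
Therefore, FIRST(R) = {+}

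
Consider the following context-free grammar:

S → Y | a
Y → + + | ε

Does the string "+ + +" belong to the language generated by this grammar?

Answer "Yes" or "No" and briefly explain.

No - no valid derivation exists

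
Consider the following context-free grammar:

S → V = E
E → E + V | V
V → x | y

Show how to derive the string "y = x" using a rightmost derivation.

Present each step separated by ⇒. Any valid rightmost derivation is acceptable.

S ⇒ V = E ⇒ V = V ⇒ V = x ⇒ y = x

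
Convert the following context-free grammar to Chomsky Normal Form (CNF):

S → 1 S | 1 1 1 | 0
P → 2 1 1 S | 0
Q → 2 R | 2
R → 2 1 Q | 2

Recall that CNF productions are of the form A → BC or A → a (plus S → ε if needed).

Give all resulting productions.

T1 → 1; S → 0; T2 → 2; P → 0; Q → 2; R → 2; S → T1 S; S → T1 X0; X0 → T1 T1; P → T2 X1; X1 → T1 X2; X2 → T1 S; Q → T2 R; R → T2 X3; X3 → T1 Q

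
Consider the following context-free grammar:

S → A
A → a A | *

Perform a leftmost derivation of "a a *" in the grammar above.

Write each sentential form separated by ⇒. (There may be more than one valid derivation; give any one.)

S ⇒ A ⇒ a A ⇒ a a A ⇒ a a *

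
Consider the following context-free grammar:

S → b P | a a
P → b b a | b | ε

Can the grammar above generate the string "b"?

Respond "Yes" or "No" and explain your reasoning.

Yes - a valid derivation exists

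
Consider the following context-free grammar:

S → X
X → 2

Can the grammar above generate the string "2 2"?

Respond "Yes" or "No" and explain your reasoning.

No - no valid derivation exists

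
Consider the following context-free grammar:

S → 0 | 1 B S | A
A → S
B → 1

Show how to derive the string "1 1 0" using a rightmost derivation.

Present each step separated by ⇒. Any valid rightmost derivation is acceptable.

S ⇒ 1 B S ⇒ 1 B 0 ⇒ 1 1 0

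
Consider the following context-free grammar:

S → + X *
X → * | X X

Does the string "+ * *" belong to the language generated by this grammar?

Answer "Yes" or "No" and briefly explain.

Yes - a valid derivation exists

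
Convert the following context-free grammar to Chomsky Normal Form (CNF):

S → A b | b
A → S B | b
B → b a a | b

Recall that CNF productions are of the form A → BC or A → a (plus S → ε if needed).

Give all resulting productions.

TB → b; S → b; A → b; TA → a; B → b; S → A TB; A → S B; B → TB X0; X0 → TA TA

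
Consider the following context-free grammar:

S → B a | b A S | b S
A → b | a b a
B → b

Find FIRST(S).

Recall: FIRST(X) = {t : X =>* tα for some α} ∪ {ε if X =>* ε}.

We compute FIRST(S) using the standard algorithm.
FIRST(A) = {a, b}
FIRST(B) = {b}
FIRST(S) = {b}
Therefore, FIRST(S) = {b}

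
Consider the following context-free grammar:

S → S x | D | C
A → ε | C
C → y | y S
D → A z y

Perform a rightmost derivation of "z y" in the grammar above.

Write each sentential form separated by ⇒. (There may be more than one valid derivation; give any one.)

S ⇒ D ⇒ A z y ⇒ z y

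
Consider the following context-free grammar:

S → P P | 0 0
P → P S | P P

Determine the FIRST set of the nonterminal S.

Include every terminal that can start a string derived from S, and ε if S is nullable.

We compute FIRST(S) using the standard algorithm.
FIRST(P) = {}
FIRST(S) = {0}
Therefore, FIRST(S) = {0}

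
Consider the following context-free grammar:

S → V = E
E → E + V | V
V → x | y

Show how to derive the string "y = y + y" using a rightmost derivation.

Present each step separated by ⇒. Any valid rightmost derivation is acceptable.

S ⇒ V = E ⇒ V = E + V ⇒ V = E + y ⇒ V = V + y ⇒ V = y + y ⇒ y = y + y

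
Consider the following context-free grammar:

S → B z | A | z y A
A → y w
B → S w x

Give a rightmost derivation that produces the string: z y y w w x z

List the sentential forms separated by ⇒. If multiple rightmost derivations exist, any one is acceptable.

S ⇒ B z ⇒ S w x z ⇒ z y A w x z ⇒ z y y w w x z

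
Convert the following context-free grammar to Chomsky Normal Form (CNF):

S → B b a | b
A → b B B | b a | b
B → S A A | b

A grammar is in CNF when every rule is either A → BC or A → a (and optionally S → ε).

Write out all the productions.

TB → b; TA → a; S → b; A → b; B → b; S → B X0; X0 → TB TA; A → TB X1; X1 → B B; A → TB TA; B → S X2; X2 → A A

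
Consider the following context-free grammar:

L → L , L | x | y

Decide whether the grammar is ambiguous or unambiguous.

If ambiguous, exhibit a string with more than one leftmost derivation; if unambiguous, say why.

Ambiguous - the string 'y , x , y , y , y' has two distinct leftmost derivations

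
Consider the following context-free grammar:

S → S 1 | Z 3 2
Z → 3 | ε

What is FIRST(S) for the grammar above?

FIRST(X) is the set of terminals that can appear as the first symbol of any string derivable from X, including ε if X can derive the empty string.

We compute FIRST(S) using the standard algorithm.
FIRST(S) = {3}
FIRST(Z) = {3, ε}
Therefore, FIRST(S) = {3}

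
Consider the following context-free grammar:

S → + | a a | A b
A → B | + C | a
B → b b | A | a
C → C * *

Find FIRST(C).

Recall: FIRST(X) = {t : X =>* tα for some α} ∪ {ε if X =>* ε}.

We compute FIRST(C) using the standard algorithm.
FIRST(A) = {+, a, b}
FIRST(B) = {+, a, b}
FIRST(C) = {}
FIRST(S) = {+, a, b}
Therefore, FIRST(C) = {}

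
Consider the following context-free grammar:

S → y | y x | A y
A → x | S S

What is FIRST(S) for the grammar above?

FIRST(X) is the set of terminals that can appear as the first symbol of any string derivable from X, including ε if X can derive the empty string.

We compute FIRST(S) using the standard algorithm.
FIRST(A) = {x, y}
FIRST(S) = {x, y}
Therefore, FIRST(S) = {x, y}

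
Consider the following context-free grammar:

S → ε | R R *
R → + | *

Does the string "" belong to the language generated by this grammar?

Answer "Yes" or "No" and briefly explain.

Yes - a valid derivation exists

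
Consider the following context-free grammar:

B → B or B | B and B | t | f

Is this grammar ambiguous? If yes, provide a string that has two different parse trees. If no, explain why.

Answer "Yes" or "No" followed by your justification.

Yes - the string 't and f or f or f or f' has two distinct leftmost derivations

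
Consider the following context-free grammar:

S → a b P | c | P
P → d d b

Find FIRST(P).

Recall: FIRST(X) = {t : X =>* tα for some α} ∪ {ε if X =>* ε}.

We compute FIRST(P) using the standard algorithm.
FIRST(P) = {d}
FIRST(S) = {a, c, d}
Therefore, FIRST(P) = {d}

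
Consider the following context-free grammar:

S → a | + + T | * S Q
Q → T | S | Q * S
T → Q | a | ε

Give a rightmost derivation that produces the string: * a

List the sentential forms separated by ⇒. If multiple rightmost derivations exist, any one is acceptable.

S ⇒ * S Q ⇒ * S T ⇒ * S ⇒ * a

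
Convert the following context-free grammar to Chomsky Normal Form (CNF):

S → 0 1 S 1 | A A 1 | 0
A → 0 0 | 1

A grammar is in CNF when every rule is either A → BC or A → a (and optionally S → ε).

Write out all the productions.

T0 → 0; T1 → 1; S → 0; A → 1; S → T0 X0; X0 → T1 X1; X1 → S T1; S → A X2; X2 → A T1; A → T0 T0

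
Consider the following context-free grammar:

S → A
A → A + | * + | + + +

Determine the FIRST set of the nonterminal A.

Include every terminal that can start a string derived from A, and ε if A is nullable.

We compute FIRST(A) using the standard algorithm.
FIRST(A) = {*, +}
FIRST(S) = {*, +}
Therefore, FIRST(A) = {*, +}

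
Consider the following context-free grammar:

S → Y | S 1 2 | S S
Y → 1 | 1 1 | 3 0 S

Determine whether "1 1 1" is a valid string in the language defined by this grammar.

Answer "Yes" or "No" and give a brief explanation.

Yes - a valid derivation exists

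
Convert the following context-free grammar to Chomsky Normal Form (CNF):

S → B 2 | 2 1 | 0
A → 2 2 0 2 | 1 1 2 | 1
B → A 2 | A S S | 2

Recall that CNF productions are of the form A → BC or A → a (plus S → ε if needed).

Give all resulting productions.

T2 → 2; T1 → 1; S → 0; T0 → 0; A → 1; B → 2; S → B T2; S → T2 T1; A → T2 X0; X0 → T2 X1; X1 → T0 T2; A → T1 X2; X2 → T1 T2; B → A T2; B → A X3; X3 → S S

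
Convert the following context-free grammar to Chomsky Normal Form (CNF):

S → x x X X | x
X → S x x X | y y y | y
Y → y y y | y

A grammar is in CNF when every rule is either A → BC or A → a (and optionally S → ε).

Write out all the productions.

TX → x; S → x; TY → y; X → y; Y → y; S → TX X0; X0 → TX X1; X1 → X X; X → S X2; X2 → TX X3; X3 → TX X; X → TY X4; X4 → TY TY; Y → TY X5; X5 → TY TY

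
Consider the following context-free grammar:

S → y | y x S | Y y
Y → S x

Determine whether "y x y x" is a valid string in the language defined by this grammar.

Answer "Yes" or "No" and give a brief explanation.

No - no valid derivation exists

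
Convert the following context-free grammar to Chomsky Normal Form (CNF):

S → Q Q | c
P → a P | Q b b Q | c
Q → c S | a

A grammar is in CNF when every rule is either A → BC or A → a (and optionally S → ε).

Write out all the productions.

S → c; TA → a; TB → b; P → c; TC → c; Q → a; S → Q Q; P → TA P; P → Q X0; X0 → TB X1; X1 → TB Q; Q → TC S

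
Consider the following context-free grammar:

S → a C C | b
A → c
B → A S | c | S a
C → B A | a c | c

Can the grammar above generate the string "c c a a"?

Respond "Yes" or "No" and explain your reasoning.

No - no valid derivation exists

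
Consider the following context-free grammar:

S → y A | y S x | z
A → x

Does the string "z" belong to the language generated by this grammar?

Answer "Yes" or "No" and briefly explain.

Yes - a valid derivation exists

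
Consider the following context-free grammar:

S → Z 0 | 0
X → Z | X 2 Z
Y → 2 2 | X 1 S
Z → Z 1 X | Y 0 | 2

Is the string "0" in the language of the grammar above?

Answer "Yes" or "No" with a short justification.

Yes - a valid derivation exists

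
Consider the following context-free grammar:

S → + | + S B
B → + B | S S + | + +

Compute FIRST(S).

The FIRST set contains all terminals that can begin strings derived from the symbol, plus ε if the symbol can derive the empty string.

We compute FIRST(S) using the standard algorithm.
FIRST(B) = {+}
FIRST(S) = {+}
Therefore, FIRST(S) = {+}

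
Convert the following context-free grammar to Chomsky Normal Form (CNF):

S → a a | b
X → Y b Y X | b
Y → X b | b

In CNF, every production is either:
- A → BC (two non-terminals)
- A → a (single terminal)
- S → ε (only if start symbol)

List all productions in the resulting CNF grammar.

TA → a; S → b; TB → b; X → b; Y → b; S → TA TA; X → Y X0; X0 → TB X1; X1 → Y X; Y → X TB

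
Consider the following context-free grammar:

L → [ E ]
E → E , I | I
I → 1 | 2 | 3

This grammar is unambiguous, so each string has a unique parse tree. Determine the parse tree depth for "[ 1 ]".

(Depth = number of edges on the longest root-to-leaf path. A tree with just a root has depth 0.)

3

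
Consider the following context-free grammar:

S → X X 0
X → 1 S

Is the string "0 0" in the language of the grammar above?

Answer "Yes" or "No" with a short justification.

No - no valid derivation exists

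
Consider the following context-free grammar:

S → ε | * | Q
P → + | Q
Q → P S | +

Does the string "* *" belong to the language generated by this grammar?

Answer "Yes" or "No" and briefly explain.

No - no valid derivation exists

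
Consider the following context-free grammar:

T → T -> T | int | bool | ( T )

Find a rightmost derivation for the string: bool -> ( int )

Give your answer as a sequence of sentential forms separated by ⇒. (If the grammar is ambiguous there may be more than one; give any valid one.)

T ⇒ T -> T ⇒ T -> ( T ) ⇒ T -> ( int ) ⇒ bool -> ( int )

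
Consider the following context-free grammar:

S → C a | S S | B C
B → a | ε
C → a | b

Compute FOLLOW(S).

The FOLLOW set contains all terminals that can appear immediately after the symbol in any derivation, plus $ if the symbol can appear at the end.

We compute FOLLOW(S) using the standard algorithm.
FOLLOW(S) starts with {$}.
FIRST(B) = {a, ε}
FIRST(C) = {a, b}
FIRST(S) = {a, b}
FOLLOW(B) = {a, b}
FOLLOW(C) = {$, a, b}
FOLLOW(S) = {$, a, b}
Therefore, FOLLOW(S) = {$, a, b}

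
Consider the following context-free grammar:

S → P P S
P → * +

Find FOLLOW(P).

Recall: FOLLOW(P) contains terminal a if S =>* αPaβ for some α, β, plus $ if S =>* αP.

We compute FOLLOW(P) using the standard algorithm.
FOLLOW(S) starts with {$}.
FIRST(P) = {*}
FIRST(S) = {*}
FOLLOW(P) = {*}
FOLLOW(S) = {$}
Therefore, FOLLOW(P) = {*}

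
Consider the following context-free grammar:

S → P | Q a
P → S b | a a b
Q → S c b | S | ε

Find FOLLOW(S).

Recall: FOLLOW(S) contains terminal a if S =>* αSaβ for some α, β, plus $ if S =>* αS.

We compute FOLLOW(S) using the standard algorithm.
FOLLOW(S) starts with {$}.
FIRST(P) = {a}
FIRST(Q) = {a, ε}
FIRST(S) = {a}
FOLLOW(P) = {$, a, b, c}
FOLLOW(Q) = {a}
FOLLOW(S) = {$, a, b, c}
Therefore, FOLLOW(S) = {$, a, b, c}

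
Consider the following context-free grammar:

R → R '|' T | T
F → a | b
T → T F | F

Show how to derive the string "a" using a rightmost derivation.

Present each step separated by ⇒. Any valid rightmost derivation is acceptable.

R ⇒ T ⇒ F ⇒ a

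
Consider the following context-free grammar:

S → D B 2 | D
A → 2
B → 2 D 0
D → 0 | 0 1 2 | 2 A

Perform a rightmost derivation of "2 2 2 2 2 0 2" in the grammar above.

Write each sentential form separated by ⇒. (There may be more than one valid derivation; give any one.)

S ⇒ D B 2 ⇒ D 2 D 0 2 ⇒ D 2 2 A 0 2 ⇒ D 2 2 2 0 2 ⇒ 2 A 2 2 2 0 2 ⇒ 2 2 2 2 2 0 2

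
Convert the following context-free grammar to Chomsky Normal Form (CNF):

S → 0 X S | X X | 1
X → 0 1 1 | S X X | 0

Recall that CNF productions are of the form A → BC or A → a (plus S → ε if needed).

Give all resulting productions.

T0 → 0; S → 1; T1 → 1; X → 0; S → T0 X0; X0 → X S; S → X X; X → T0 X1; X1 → T1 T1; X → S X2; X2 → X X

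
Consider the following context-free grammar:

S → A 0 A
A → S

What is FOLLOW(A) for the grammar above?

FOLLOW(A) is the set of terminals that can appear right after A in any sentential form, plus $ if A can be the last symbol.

We compute FOLLOW(A) using the standard algorithm.
FOLLOW(S) starts with {$}.
FIRST(A) = {}
FIRST(S) = {}
FOLLOW(A) = {$, 0}
FOLLOW(S) = {$, 0}
Therefore, FOLLOW(A) = {$, 0}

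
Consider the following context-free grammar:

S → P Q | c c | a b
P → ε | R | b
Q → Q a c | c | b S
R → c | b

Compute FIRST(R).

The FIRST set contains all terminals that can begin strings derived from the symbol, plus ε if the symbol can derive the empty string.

We compute FIRST(R) using the standard algorithm.
FIRST(P) = {b, c, ε}
FIRST(Q) = {b, c}
FIRST(R) = {b, c}
FIRST(S) = {a, b, c}
Therefore, FIRST(R) = {b, c}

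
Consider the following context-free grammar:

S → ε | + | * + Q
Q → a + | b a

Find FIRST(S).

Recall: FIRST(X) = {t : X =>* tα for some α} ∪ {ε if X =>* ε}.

We compute FIRST(S) using the standard algorithm.
FIRST(Q) = {a, b}
FIRST(S) = {*, +, ε}
Therefore, FIRST(S) = {*, +, ε}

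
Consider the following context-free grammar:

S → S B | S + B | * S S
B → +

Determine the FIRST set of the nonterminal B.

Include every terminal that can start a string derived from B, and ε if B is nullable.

We compute FIRST(B) using the standard algorithm.
FIRST(B) = {+}
FIRST(S) = {*}
Therefore, FIRST(B) = {+}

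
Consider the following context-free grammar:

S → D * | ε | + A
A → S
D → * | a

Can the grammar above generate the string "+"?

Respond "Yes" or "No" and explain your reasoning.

Yes - a valid derivation exists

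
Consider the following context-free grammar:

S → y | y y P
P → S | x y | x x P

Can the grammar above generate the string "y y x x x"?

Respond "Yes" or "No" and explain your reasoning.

No - no valid derivation exists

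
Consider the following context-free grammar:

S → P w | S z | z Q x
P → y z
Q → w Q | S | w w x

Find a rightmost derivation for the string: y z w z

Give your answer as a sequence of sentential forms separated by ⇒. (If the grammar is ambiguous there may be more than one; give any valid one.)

S ⇒ S z ⇒ P w z ⇒ y z w z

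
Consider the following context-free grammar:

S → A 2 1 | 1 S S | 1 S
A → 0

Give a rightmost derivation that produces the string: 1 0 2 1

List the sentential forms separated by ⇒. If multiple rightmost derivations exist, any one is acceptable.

S ⇒ 1 S ⇒ 1 A 2 1 ⇒ 1 0 2 1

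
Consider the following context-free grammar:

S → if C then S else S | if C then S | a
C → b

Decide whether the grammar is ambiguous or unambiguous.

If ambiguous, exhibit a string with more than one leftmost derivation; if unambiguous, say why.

Ambiguous - the string 'if b then if b then a else a' has two distinct leftmost derivations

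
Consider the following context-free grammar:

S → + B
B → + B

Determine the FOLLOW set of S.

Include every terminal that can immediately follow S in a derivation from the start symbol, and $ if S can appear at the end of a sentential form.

We compute FOLLOW(S) using the standard algorithm.
FOLLOW(S) starts with {$}.
FIRST(B) = {+}
FIRST(S) = {+}
FOLLOW(B) = {$}
FOLLOW(S) = {$}
Therefore, FOLLOW(S) = {$}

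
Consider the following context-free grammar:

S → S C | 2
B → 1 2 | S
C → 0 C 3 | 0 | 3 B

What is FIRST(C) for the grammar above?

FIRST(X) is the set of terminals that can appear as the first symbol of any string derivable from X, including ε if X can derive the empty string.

We compute FIRST(C) using the standard algorithm.
FIRST(B) = {1, 2}
FIRST(C) = {0, 3}
FIRST(S) = {2}
Therefore, FIRST(C) = {0, 3}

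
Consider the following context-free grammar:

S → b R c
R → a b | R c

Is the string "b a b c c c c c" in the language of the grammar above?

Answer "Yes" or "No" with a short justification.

Yes - a valid derivation exists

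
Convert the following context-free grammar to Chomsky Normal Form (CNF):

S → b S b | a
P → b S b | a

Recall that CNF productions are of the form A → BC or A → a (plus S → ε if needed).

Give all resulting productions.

TB → b; S → a; P → a; S → TB X0; X0 → S TB; P → TB X1; X1 → S TB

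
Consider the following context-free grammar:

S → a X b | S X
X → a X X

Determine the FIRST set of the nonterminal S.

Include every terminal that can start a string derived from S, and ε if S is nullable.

We compute FIRST(S) using the standard algorithm.
FIRST(S) = {a}
FIRST(X) = {a}
Therefore, FIRST(S) = {a}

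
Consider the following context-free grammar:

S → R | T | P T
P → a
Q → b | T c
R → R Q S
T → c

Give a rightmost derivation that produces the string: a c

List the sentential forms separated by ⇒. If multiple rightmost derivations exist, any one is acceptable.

S ⇒ P T ⇒ P c ⇒ a c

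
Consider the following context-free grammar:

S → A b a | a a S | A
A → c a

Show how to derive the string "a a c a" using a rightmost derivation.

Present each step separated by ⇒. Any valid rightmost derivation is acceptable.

S ⇒ a a S ⇒ a a A ⇒ a a c a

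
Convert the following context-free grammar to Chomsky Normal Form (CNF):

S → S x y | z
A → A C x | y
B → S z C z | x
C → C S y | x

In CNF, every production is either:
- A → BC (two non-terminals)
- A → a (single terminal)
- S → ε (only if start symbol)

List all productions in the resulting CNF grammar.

TX → x; TY → y; S → z; A → y; TZ → z; B → x; C → x; S → S X0; X0 → TX TY; A → A X1; X1 → C TX; B → S X2; X2 → TZ X3; X3 → C TZ; C → C X4; X4 → S TY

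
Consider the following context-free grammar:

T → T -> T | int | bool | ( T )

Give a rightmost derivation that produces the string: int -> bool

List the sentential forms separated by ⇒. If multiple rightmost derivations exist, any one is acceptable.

T ⇒ T -> T ⇒ T -> bool ⇒ int -> bool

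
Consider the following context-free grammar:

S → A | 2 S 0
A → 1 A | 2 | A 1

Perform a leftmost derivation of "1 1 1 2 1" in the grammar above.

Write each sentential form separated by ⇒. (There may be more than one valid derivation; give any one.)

S ⇒ A ⇒ 1 A ⇒ 1 1 A ⇒ 1 1 A 1 ⇒ 1 1 1 A 1 ⇒ 1 1 1 2 1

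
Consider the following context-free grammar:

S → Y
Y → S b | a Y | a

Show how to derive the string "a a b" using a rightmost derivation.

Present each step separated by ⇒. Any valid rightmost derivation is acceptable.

S ⇒ Y ⇒ S b ⇒ Y b ⇒ a Y b ⇒ a a b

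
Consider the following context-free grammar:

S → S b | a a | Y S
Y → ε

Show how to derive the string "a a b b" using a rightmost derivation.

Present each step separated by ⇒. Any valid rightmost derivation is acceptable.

S ⇒ S b ⇒ S b b ⇒ a a b b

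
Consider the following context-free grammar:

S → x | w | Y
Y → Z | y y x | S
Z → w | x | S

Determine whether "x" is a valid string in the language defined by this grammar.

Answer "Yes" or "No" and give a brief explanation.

Yes - a valid derivation exists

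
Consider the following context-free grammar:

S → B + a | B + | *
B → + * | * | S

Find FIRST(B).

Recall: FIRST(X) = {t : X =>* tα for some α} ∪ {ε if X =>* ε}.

We compute FIRST(B) using the standard algorithm.
FIRST(B) = {*, +}
FIRST(S) = {*, +}
Therefore, FIRST(B) = {*, +}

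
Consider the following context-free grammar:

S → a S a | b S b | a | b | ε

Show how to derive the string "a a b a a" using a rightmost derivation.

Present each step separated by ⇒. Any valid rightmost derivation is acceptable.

S ⇒ a S a ⇒ a a S a a ⇒ a a b a a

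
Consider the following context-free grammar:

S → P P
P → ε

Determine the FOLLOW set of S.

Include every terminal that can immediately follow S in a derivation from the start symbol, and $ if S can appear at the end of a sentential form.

We compute FOLLOW(S) using the standard algorithm.
FOLLOW(S) starts with {$}.
FIRST(P) = {ε}
FIRST(S) = {ε}
FOLLOW(P) = {$}
FOLLOW(S) = {$}
Therefore, FOLLOW(S) = {$}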